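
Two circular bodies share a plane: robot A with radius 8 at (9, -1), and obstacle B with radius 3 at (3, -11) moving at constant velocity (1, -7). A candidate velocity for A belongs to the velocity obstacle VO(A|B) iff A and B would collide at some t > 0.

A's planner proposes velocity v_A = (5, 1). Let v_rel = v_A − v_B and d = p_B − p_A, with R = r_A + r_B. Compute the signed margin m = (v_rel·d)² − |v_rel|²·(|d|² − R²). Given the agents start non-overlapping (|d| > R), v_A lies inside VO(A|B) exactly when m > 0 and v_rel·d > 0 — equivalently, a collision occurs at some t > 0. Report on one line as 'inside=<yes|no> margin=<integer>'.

d = (-6, -10),  |d|² = 136;  R = 8+3 = 11,  c = 136−11² = 15
v_rel = (4, 8),  |v_rel|² = 80;  v_rel·d = (4)·(-6) + (8)·(-10) = -104
80·t² + 208·t + 15 = 0  ⇒  m = (-104)² − 80·15 = 9616
m = 9616 > 0,  v_rel·d = -104 < 0  ⇒  outside

inside=no margin=9616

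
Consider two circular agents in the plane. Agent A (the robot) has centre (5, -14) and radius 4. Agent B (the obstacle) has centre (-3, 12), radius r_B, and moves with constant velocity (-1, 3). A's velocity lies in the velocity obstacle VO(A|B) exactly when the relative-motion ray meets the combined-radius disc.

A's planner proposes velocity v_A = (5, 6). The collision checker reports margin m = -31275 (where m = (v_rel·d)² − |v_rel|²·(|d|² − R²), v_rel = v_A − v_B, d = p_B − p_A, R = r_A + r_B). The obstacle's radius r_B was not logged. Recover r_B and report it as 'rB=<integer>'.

m = -31275
d = (-8, 26);  v_rel = (6, 3),  |v_rel|² = 45
v_rel×d = (6)·(26) − (3)·(-8) = 180
since m = R²·45 − 180²:  R² = (32400 + -31275) / 45 = 25
R = √25 = 5  ⇒  r_B = 5 − 4 = 1

rB=1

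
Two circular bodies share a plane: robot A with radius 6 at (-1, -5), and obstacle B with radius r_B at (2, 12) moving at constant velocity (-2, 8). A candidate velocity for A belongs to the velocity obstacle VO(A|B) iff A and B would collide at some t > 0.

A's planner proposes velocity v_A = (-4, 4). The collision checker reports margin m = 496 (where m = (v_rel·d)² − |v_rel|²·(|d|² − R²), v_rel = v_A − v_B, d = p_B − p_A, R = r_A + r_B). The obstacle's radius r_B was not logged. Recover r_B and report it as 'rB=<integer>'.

m = 496
d = (3, 17);  v_rel = (-2, -4),  |v_rel|² = 20
v_rel×d = (-2)·(17) − (-4)·(3) = -22
since m = R²·20 − (-22)²:  R² = (484 + 496) / 20 = 49
R = √49 = 7  ⇒  r_B = 7 − 6 = 1

rB=1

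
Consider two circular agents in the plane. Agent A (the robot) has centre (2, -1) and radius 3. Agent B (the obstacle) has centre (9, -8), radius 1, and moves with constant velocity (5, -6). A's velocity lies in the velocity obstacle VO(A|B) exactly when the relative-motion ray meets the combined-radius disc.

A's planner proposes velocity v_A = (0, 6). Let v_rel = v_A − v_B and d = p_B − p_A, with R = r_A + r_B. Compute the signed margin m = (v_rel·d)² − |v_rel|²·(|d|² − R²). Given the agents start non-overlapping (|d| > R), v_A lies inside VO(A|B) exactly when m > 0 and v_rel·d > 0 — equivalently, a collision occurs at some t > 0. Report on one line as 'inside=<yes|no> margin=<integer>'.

d = (7, -7),  |d|² = 98;  R = 3+1 = 4,  c = 98−4² = 82
v_rel = (-5, 12),  |v_rel|² = 169;  v_rel·d = (-5)·(7) + (12)·(-7) = -119
169·t² + 238·t + 82 = 0  ⇒  m = (-119)² − 169·82 = 303
m = 303 > 0,  v_rel·d = -119 < 0  ⇒  outside

inside=no margin=303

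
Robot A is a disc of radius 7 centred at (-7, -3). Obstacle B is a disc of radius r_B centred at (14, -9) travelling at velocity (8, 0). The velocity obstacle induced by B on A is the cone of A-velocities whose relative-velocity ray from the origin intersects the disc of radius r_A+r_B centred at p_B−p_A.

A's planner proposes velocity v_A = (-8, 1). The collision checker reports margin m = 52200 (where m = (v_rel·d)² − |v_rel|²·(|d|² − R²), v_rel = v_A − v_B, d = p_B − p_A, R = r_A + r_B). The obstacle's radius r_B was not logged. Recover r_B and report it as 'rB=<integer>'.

m = 52200
d = (21, -6);  v_rel = (-16, 1),  |v_rel|² = 257
v_rel×d = (-16)·(-6) − (1)·(21) = 75
since m = R²·257 − 75²:  R² = (5625 + 52200) / 257 = 225
R = √225 = 15  ⇒  r_B = 15 − 7 = 8

rB=8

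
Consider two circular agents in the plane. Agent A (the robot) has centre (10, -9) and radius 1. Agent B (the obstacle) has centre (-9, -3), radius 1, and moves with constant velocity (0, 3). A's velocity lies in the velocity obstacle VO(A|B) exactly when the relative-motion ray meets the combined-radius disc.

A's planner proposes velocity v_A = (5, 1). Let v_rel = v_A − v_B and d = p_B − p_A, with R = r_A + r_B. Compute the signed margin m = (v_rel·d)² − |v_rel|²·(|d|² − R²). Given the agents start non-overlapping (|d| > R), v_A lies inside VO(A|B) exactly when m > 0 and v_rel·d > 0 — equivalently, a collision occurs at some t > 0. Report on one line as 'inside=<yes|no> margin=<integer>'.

d = (-19, 6),  |d|² = 397;  R = 1+1 = 2,  c = 397−2² = 393
v_rel = (5, -2),  |v_rel|² = 29;  v_rel·d = (5)·(-19) + (-2)·(6) = -107
29·t² + 214·t + 393 = 0  ⇒  m = (-107)² − 29·393 = 52
m = 52 > 0,  v_rel·d = -107 < 0  ⇒  outside

inside=no margin=52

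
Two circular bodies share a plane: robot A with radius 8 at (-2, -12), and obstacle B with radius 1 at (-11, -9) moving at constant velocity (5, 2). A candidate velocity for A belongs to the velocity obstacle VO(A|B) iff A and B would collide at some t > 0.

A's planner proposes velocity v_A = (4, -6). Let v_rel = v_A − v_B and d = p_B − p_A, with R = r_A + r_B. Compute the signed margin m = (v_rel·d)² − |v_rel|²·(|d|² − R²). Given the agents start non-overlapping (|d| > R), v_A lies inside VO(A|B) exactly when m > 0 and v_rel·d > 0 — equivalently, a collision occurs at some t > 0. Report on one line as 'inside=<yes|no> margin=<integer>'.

d = (-9, 3),  |d|² = 90;  R = 8+1 = 9,  c = 90−9² = 9
v_rel = (-1, -8),  |v_rel|² = 65;  v_rel·d = (-1)·(-9) + (-8)·(3) = -15
65·t² + 30·t + 9 = 0  ⇒  m = (-15)² − 65·9 = -360
m = -360 < 0,  v_rel·d = -15 < 0  ⇒  outside

inside=no margin=-360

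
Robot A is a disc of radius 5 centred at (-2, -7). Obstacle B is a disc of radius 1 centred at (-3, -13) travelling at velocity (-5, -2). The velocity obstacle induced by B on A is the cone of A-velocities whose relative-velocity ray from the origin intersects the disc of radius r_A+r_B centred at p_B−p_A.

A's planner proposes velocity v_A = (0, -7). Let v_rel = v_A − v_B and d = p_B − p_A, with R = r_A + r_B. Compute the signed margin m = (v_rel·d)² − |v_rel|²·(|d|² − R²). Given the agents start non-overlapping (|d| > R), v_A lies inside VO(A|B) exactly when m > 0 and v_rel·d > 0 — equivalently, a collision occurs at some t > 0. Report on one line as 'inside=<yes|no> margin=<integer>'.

d = (-1, -6),  |d|² = 37;  R = 5+1 = 6,  c = 37−6² = 1
v_rel = (5, -5),  |v_rel|² = 50;  v_rel·d = (5)·(-1) + (-5)·(-6) = 25
50·t² − 50·t + 1 = 0  ⇒  m = 25² − 50·1 = 575
m = 575 > 0,  v_rel·d = 25 > 0  ⇒  inside

inside=yes margin=575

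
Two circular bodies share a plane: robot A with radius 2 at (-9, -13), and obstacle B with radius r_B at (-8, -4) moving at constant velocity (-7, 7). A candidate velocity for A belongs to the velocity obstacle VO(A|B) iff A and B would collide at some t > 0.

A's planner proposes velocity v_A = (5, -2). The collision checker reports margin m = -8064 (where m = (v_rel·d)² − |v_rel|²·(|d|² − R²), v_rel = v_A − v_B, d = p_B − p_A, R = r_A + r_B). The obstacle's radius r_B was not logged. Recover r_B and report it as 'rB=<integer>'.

m = -8064
d = (1, 9);  v_rel = (12, -9),  |v_rel|² = 225
v_rel×d = (12)·(9) − (-9)·(1) = 117
since m = R²·225 − 117²:  R² = (13689 + -8064) / 225 = 25
R = √25 = 5  ⇒  r_B = 5 − 2 = 3

rB=3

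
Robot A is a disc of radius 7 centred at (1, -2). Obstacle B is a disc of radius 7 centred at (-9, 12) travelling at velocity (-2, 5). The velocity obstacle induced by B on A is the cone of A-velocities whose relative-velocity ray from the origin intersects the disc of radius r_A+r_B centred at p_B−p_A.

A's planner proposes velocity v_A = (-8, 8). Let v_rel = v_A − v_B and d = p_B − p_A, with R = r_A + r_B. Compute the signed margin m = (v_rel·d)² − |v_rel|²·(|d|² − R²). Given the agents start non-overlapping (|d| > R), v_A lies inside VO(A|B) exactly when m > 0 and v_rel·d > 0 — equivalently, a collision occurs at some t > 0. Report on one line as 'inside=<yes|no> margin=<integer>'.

d = (-10, 14),  |d|² = 296;  R = 7+7 = 14,  c = 296−14² = 100
v_rel = (-6, 3),  |v_rel|² = 45;  v_rel·d = (-6)·(-10) + (3)·(14) = 102
45·t² − 204·t + 100 = 0  ⇒  m = 102² − 45·100 = 5904
m = 5904 > 0,  v_rel·d = 102 > 0  ⇒  inside

inside=yes margin=5904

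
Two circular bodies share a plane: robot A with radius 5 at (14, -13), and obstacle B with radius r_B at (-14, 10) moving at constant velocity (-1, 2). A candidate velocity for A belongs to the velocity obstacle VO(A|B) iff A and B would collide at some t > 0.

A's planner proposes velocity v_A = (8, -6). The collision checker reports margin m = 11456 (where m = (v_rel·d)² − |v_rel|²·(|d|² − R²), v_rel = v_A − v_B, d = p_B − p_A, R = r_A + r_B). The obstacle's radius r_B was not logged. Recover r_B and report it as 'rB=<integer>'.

m = 11456
d = (-28, 23);  v_rel = (9, -8),  |v_rel|² = 145
v_rel×d = (9)·(23) − (-8)·(-28) = -17
since m = R²·145 − (-17)²:  R² = (289 + 11456) / 145 = 81
R = √81 = 9  ⇒  r_B = 9 − 5 = 4

rB=4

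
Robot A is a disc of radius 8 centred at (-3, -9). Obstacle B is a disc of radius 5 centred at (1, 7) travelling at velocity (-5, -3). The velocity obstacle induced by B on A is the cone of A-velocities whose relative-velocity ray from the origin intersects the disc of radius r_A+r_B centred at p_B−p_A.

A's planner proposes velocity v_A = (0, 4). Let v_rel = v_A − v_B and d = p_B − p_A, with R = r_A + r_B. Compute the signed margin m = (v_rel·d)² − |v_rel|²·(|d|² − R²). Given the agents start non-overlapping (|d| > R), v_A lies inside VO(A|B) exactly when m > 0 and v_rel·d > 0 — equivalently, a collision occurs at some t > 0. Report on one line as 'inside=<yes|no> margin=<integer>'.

d = (4, 16),  |d|² = 272;  R = 8+5 = 13,  c = 272−13² = 103
v_rel = (5, 7),  |v_rel|² = 74;  v_rel·d = (5)·(4) + (7)·(16) = 132
74·t² − 264·t + 103 = 0  ⇒  m = 132² − 74·103 = 9802
m = 9802 > 0,  v_rel·d = 132 > 0  ⇒  inside

inside=yes margin=9802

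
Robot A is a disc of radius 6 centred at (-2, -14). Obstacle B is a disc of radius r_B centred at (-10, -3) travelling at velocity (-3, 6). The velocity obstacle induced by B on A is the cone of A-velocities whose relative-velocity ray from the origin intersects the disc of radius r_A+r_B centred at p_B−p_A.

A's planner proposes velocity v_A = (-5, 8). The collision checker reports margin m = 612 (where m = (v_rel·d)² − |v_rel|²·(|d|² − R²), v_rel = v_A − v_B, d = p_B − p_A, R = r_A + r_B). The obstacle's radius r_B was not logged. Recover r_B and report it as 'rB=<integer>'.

m = 612
d = (-8, 11);  v_rel = (-2, 2),  |v_rel|² = 8
v_rel×d = (-2)·(11) − (2)·(-8) = -6
since m = R²·8 − (-6)²:  R² = (36 + 612) / 8 = 81
R = √81 = 9  ⇒  r_B = 9 − 6 = 3

rB=3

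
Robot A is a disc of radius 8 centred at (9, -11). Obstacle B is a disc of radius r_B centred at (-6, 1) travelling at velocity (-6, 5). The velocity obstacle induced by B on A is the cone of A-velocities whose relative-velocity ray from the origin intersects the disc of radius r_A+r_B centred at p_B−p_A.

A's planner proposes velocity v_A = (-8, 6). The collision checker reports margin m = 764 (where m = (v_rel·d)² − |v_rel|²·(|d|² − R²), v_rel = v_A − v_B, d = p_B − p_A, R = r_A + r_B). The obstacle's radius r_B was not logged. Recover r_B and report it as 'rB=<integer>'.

m = 764
d = (-15, 12);  v_rel = (-2, 1),  |v_rel|² = 5
v_rel×d = (-2)·(12) − (1)·(-15) = -9
since m = R²·5 − (-9)²:  R² = (81 + 764) / 5 = 169
R = √169 = 13  ⇒  r_B = 13 − 8 = 5

rB=5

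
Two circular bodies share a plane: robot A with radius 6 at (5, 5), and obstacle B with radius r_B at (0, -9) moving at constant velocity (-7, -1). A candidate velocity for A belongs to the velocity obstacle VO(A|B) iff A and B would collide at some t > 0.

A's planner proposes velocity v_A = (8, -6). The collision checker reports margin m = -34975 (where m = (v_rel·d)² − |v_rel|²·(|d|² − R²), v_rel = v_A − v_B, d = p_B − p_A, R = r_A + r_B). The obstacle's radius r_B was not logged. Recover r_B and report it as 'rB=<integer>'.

m = -34975
d = (-5, -14);  v_rel = (15, -5),  |v_rel|² = 250
v_rel×d = (15)·(-14) − (-5)·(-5) = -235
since m = R²·250 − (-235)²:  R² = (55225 + -34975) / 250 = 81
R = √81 = 9  ⇒  r_B = 9 − 6 = 3

rB=3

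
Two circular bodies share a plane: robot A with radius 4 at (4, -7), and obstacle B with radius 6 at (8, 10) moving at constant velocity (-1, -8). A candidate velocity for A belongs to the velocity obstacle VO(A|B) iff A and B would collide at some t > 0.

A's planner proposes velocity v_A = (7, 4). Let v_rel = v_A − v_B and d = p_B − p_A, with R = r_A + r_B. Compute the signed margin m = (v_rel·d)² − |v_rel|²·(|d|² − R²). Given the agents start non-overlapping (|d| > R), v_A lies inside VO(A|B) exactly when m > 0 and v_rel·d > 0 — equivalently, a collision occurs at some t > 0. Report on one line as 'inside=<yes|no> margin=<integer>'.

d = (4, 17),  |d|² = 305;  R = 4+6 = 10,  c = 305−10² = 205
v_rel = (8, 12),  |v_rel|² = 208;  v_rel·d = (8)·(4) + (12)·(17) = 236
208·t² − 472·t + 205 = 0  ⇒  m = 236² − 208·205 = 13056
m = 13056 > 0,  v_rel·d = 236 > 0  ⇒  inside

inside=yes margin=13056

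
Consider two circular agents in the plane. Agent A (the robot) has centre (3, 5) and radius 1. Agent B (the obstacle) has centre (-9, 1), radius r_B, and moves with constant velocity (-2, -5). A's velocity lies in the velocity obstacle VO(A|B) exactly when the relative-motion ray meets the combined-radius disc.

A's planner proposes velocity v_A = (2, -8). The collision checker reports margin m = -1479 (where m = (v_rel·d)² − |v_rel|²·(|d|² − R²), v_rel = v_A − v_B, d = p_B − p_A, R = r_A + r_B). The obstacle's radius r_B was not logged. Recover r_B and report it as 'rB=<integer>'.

m = -1479
d = (-12, -4);  v_rel = (4, -3),  |v_rel|² = 25
v_rel×d = (4)·(-4) − (-3)·(-12) = -52
since m = R²·25 − (-52)²:  R² = (2704 + -1479) / 25 = 49
R = √49 = 7  ⇒  r_B = 7 − 1 = 6

rB=6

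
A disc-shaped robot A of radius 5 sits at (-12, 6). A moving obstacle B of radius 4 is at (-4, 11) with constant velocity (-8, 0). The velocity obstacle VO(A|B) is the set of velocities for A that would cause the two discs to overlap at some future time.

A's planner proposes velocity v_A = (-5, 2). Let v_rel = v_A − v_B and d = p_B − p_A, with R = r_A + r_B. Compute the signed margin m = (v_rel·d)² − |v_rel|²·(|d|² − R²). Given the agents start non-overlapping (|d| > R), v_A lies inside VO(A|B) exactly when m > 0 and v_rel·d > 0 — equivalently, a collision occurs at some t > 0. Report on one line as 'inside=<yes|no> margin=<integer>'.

d = (8, 5),  |d|² = 89;  R = 5+4 = 9,  c = 89−9² = 8
v_rel = (3, 2),  |v_rel|² = 13;  v_rel·d = (3)·(8) + (2)·(5) = 34
13·t² − 68·t + 8 = 0  ⇒  m = 34² − 13·8 = 1052
m = 1052 > 0,  v_rel·d = 34 > 0  ⇒  inside

inside=yes margin=1052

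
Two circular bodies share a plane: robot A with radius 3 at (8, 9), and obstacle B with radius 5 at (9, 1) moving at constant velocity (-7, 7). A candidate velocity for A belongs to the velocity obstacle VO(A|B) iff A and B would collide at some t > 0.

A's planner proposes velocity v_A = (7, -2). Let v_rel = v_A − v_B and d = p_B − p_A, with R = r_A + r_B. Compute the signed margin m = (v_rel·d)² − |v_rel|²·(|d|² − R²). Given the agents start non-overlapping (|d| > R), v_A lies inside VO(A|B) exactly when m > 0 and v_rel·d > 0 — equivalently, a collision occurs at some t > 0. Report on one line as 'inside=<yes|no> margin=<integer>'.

d = (1, -8),  |d|² = 65;  R = 3+5 = 8,  c = 65−8² = 1
v_rel = (14, -9),  |v_rel|² = 277;  v_rel·d = (14)·(1) + (-9)·(-8) = 86
277·t² − 172·t + 1 = 0  ⇒  m = 86² − 277·1 = 7119
m = 7119 > 0,  v_rel·d = 86 > 0  ⇒  inside

inside=yes margin=7119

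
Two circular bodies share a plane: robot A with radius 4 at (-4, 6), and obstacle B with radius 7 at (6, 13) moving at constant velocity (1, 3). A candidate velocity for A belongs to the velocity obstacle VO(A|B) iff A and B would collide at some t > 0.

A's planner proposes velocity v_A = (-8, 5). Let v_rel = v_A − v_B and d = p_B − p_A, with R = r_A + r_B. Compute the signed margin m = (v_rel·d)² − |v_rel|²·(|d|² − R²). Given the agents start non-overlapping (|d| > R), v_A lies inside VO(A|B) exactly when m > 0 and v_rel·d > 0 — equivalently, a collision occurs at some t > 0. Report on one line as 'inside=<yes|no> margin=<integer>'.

d = (10, 7),  |d|² = 149;  R = 4+7 = 11,  c = 149−11² = 28
v_rel = (-9, 2),  |v_rel|² = 85;  v_rel·d = (-9)·(10) + (2)·(7) = -76
85·t² + 152·t + 28 = 0  ⇒  m = (-76)² − 85·28 = 3396
m = 3396 > 0,  v_rel·d = -76 < 0  ⇒  outside

inside=no margin=3396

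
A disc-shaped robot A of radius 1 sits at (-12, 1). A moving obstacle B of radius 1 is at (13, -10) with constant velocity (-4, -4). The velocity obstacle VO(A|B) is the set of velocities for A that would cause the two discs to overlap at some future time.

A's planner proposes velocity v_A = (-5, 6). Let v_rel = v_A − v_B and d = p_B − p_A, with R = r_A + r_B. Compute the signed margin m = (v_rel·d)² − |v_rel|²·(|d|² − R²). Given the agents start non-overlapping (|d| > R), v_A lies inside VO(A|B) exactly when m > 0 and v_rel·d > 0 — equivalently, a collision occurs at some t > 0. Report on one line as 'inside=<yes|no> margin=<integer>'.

d = (25, -11),  |d|² = 746;  R = 1+1 = 2,  c = 746−2² = 742
v_rel = (-1, 10),  |v_rel|² = 101;  v_rel·d = (-1)·(25) + (10)·(-11) = -135
101·t² + 270·t + 742 = 0  ⇒  m = (-135)² − 101·742 = -56717
m = -56717 < 0,  v_rel·d = -135 < 0  ⇒  outside

inside=no margin=-56717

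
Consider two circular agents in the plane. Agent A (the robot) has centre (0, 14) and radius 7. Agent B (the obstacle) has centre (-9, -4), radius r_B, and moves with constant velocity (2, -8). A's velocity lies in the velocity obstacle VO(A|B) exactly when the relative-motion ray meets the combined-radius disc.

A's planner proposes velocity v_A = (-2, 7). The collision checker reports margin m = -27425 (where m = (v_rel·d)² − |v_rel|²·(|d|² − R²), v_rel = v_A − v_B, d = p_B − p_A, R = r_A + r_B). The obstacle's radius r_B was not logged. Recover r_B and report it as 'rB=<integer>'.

m = -27425
d = (-9, -18);  v_rel = (-4, 15),  |v_rel|² = 241
v_rel×d = (-4)·(-18) − (15)·(-9) = 207
since m = R²·241 − 207²:  R² = (42849 + -27425) / 241 = 64
R = √64 = 8  ⇒  r_B = 8 − 7 = 1

rB=1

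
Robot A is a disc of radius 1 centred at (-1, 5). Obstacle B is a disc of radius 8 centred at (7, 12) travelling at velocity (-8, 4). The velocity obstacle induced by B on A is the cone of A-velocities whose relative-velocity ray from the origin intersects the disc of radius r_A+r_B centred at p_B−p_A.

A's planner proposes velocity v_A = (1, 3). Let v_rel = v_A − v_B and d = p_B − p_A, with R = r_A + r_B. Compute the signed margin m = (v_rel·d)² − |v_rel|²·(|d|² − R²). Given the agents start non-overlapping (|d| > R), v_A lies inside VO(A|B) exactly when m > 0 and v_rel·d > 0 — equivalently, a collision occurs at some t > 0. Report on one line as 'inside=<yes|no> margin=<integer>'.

d = (8, 7),  |d|² = 113;  R = 1+8 = 9,  c = 113−9² = 32
v_rel = (9, -1),  |v_rel|² = 82;  v_rel·d = (9)·(8) + (-1)·(7) = 65
82·t² − 130·t + 32 = 0  ⇒  m = 65² − 82·32 = 1601
m = 1601 > 0,  v_rel·d = 65 > 0  ⇒  inside

inside=yes margin=1601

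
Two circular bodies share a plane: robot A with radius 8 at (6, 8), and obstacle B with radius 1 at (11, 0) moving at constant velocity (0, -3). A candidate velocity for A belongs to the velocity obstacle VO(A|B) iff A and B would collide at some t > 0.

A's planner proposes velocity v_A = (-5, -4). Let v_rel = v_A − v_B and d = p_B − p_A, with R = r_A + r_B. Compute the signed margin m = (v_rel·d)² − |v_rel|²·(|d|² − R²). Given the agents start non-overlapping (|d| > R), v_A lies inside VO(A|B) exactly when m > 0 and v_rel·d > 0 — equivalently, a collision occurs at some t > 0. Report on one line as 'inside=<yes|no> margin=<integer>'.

d = (5, -8),  |d|² = 89;  R = 8+1 = 9,  c = 89−9² = 8
v_rel = (-5, -1),  |v_rel|² = 26;  v_rel·d = (-5)·(5) + (-1)·(-8) = -17
26·t² + 34·t + 8 = 0  ⇒  m = (-17)² − 26·8 = 81
m = 81 > 0,  v_rel·d = -17 < 0  ⇒  outside

inside=no margin=81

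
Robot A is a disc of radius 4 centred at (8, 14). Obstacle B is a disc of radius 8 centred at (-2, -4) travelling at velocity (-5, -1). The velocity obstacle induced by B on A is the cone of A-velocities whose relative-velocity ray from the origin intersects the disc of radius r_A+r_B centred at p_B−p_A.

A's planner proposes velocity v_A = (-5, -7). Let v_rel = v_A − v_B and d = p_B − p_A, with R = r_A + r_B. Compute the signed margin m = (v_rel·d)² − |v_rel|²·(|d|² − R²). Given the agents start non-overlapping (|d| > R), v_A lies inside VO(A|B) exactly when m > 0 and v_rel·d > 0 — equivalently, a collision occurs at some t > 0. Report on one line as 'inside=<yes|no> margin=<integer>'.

d = (-10, -18),  |d|² = 424;  R = 4+8 = 12,  c = 424−12² = 280
v_rel = (0, -6),  |v_rel|² = 36;  v_rel·d = (0)·(-10) + (-6)·(-18) = 108
36·t² − 216·t + 280 = 0  ⇒  m = 108² − 36·280 = 1584
m = 1584 > 0,  v_rel·d = 108 > 0  ⇒  inside

inside=yes margin=1584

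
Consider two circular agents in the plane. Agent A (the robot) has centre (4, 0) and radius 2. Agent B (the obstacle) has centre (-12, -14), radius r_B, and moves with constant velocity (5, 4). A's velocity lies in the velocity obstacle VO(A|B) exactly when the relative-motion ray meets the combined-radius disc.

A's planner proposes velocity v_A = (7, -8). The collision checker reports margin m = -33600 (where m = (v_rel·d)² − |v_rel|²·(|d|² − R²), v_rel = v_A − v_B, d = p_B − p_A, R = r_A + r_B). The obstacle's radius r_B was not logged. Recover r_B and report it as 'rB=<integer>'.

m = -33600
d = (-16, -14);  v_rel = (2, -12),  |v_rel|² = 148
v_rel×d = (2)·(-14) − (-12)·(-16) = -220
since m = R²·148 − (-220)²:  R² = (48400 + -33600) / 148 = 100
R = √100 = 10  ⇒  r_B = 10 − 2 = 8

rB=8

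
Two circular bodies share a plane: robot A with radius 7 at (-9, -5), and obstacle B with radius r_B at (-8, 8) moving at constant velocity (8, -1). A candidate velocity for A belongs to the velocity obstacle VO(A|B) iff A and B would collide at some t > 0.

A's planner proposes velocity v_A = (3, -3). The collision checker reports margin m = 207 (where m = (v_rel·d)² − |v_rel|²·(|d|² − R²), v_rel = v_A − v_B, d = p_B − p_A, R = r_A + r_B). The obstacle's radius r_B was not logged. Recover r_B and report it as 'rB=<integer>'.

m = 207
d = (1, 13);  v_rel = (-5, -2),  |v_rel|² = 29
v_rel×d = (-5)·(13) − (-2)·(1) = -63
since m = R²·29 − (-63)²:  R² = (3969 + 207) / 29 = 144
R = √144 = 12  ⇒  r_B = 12 − 7 = 5

rB=5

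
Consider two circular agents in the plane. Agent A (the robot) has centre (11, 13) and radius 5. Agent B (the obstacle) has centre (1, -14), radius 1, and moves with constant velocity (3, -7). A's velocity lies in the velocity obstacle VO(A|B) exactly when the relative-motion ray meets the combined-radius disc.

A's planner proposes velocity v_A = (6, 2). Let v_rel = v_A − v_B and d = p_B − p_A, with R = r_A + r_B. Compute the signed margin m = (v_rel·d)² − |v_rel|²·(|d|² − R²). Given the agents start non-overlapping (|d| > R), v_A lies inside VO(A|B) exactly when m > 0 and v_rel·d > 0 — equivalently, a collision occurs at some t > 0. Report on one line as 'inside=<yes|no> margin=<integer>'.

d = (-10, -27),  |d|² = 829;  R = 5+1 = 6,  c = 829−6² = 793
v_rel = (3, 9),  |v_rel|² = 90;  v_rel·d = (3)·(-10) + (9)·(-27) = -273
90·t² + 546·t + 793 = 0  ⇒  m = (-273)² − 90·793 = 3159
m = 3159 > 0,  v_rel·d = -273 < 0  ⇒  outside

inside=no margin=3159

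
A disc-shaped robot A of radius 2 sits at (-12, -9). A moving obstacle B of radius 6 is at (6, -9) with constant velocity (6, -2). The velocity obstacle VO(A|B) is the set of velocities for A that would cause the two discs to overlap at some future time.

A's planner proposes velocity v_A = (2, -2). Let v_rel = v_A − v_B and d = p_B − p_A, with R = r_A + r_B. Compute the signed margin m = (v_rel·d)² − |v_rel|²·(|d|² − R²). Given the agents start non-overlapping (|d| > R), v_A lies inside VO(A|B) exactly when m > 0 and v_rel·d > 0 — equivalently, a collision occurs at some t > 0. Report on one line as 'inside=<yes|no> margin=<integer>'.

d = (18, 0),  |d|² = 324;  R = 2+6 = 8,  c = 324−8² = 260
v_rel = (-4, 0),  |v_rel|² = 16;  v_rel·d = (-4)·(18) + (0)·(0) = -72
16·t² + 144·t + 260 = 0  ⇒  m = (-72)² − 16·260 = 1024
m = 1024 > 0,  v_rel·d = -72 < 0  ⇒  outside

inside=no margin=1024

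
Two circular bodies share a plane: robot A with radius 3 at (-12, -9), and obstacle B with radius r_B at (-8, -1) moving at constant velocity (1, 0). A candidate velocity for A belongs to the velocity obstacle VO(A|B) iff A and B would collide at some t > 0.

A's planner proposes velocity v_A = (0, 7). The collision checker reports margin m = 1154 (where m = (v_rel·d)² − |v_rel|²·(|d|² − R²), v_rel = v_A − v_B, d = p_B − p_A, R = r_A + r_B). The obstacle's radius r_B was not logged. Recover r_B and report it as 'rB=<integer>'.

m = 1154
d = (4, 8);  v_rel = (-1, 7),  |v_rel|² = 50
v_rel×d = (-1)·(8) − (7)·(4) = -36
since m = R²·50 − (-36)²:  R² = (1296 + 1154) / 50 = 49
R = √49 = 7  ⇒  r_B = 7 − 3 = 4

rB=4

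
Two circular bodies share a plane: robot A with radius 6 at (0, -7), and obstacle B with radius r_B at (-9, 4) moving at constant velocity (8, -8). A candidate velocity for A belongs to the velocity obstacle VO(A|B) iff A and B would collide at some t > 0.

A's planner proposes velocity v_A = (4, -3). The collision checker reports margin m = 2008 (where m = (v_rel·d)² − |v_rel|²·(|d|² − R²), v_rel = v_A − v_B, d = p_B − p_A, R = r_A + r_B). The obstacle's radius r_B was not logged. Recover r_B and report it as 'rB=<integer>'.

m = 2008
d = (-9, 11);  v_rel = (-4, 5),  |v_rel|² = 41
v_rel×d = (-4)·(11) − (5)·(-9) = 1
since m = R²·41 − 1²:  R² = (1 + 2008) / 41 = 49
R = √49 = 7  ⇒  r_B = 7 − 6 = 1

rB=1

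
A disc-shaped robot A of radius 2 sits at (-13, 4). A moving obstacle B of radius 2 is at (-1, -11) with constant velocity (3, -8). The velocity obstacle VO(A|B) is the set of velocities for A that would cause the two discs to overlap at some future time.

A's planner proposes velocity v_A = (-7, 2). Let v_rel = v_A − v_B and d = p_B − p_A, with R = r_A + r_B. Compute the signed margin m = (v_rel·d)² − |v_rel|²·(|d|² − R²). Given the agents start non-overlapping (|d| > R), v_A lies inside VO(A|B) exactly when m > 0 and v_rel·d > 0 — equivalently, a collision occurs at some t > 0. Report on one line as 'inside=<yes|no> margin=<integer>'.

d = (12, -15),  |d|² = 369;  R = 2+2 = 4,  c = 369−4² = 353
v_rel = (-10, 10),  |v_rel|² = 200;  v_rel·d = (-10)·(12) + (10)·(-15) = -270
200·t² + 540·t + 353 = 0  ⇒  m = (-270)² − 200·353 = 2300
m = 2300 > 0,  v_rel·d = -270 < 0  ⇒  outside

inside=no margin=2300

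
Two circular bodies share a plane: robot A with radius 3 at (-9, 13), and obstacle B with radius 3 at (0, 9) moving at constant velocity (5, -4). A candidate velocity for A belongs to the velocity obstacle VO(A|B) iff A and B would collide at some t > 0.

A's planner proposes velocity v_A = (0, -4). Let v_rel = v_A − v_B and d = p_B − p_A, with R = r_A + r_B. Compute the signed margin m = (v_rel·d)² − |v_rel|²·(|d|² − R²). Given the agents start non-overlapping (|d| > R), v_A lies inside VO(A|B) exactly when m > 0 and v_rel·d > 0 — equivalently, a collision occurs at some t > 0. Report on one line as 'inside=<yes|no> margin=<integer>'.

d = (9, -4),  |d|² = 97;  R = 3+3 = 6,  c = 97−6² = 61
v_rel = (-5, 0),  |v_rel|² = 25;  v_rel·d = (-5)·(9) + (0)·(-4) = -45
25·t² + 90·t + 61 = 0  ⇒  m = (-45)² − 25·61 = 500
m = 500 > 0,  v_rel·d = -45 < 0  ⇒  outside

inside=no margin=500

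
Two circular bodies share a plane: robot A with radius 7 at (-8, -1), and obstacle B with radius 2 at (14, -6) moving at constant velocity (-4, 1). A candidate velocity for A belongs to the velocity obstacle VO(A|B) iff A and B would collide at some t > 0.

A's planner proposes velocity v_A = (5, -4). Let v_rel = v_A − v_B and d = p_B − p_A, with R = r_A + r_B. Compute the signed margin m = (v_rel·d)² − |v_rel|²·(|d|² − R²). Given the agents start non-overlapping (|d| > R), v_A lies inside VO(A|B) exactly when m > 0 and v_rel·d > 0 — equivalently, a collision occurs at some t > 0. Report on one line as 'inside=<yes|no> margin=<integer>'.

d = (22, -5),  |d|² = 509;  R = 7+2 = 9,  c = 509−9² = 428
v_rel = (9, -5),  |v_rel|² = 106;  v_rel·d = (9)·(22) + (-5)·(-5) = 223
106·t² − 446·t + 428 = 0  ⇒  m = 223² − 106·428 = 4361
m = 4361 > 0,  v_rel·d = 223 > 0  ⇒  inside

inside=yes margin=4361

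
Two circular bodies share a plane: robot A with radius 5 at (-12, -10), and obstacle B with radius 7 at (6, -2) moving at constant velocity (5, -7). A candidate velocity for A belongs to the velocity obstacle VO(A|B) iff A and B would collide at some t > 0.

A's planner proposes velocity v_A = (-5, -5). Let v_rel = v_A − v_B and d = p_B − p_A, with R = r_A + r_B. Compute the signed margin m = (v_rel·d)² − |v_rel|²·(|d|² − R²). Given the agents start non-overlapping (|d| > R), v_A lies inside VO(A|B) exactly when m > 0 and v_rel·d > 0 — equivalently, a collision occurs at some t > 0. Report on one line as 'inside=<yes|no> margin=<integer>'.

d = (18, 8),  |d|² = 388;  R = 5+7 = 12,  c = 388−12² = 244
v_rel = (-10, 2),  |v_rel|² = 104;  v_rel·d = (-10)·(18) + (2)·(8) = -164
104·t² + 328·t + 244 = 0  ⇒  m = (-164)² − 104·244 = 1520
m = 1520 > 0,  v_rel·d = -164 < 0  ⇒  outside

inside=no margin=1520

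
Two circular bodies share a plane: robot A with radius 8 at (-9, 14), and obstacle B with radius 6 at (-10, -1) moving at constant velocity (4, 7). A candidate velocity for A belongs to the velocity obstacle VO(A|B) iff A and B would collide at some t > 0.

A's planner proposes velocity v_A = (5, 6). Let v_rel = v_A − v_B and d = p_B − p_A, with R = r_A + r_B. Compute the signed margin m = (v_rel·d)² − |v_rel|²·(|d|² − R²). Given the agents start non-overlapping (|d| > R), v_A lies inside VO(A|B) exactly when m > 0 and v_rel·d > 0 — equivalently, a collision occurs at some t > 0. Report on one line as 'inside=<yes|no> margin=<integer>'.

d = (-1, -15),  |d|² = 226;  R = 8+6 = 14,  c = 226−14² = 30
v_rel = (1, -1),  |v_rel|² = 2;  v_rel·d = (1)·(-1) + (-1)·(-15) = 14
2·t² − 28·t + 30 = 0  ⇒  m = 14² − 2·30 = 136
m = 136 > 0,  v_rel·d = 14 > 0  ⇒  inside

inside=yes margin=136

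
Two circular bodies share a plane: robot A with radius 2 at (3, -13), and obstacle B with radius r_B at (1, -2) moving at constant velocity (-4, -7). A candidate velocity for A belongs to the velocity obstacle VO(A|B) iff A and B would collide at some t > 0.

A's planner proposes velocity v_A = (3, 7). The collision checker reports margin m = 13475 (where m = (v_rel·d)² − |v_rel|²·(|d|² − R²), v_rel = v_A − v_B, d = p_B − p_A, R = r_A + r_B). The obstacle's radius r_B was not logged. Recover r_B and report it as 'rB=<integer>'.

m = 13475
d = (-2, 11);  v_rel = (7, 14),  |v_rel|² = 245
v_rel×d = (7)·(11) − (14)·(-2) = 105
since m = R²·245 − 105²:  R² = (11025 + 13475) / 245 = 100
R = √100 = 10  ⇒  r_B = 10 − 2 = 8

rB=8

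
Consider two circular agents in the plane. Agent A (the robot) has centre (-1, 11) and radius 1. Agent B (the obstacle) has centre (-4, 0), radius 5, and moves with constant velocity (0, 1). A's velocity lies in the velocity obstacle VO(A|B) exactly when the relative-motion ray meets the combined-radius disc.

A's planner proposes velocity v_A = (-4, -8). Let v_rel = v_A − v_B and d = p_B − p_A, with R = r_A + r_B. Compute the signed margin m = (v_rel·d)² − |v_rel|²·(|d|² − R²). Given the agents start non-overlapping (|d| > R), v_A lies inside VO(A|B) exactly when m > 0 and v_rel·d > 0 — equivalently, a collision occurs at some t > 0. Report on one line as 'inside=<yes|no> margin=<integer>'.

d = (-3, -11),  |d|² = 130;  R = 1+5 = 6,  c = 130−6² = 94
v_rel = (-4, -9),  |v_rel|² = 97;  v_rel·d = (-4)·(-3) + (-9)·(-11) = 111
97·t² − 222·t + 94 = 0  ⇒  m = 111² − 97·94 = 3203
m = 3203 > 0,  v_rel·d = 111 > 0  ⇒  inside

inside=yes margin=3203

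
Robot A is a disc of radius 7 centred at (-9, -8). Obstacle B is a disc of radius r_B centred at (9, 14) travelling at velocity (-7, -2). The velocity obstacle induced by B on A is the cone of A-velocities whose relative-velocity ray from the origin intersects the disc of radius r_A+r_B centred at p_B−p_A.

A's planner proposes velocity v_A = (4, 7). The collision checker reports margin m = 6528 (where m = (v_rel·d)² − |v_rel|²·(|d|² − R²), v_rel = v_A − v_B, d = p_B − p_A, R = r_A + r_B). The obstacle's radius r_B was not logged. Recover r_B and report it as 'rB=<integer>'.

m = 6528
d = (18, 22);  v_rel = (11, 9),  |v_rel|² = 202
v_rel×d = (11)·(22) − (9)·(18) = 80
since m = R²·202 − 80²:  R² = (6400 + 6528) / 202 = 64
R = √64 = 8  ⇒  r_B = 8 − 7 = 1

rB=1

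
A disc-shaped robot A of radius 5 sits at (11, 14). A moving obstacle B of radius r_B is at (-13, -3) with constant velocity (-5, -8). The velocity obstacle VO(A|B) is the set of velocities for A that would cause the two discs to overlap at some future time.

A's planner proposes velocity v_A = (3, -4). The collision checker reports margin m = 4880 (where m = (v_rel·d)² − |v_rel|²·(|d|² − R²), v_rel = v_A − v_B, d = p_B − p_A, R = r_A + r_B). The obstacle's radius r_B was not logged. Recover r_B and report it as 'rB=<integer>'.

m = 4880
d = (-24, -17);  v_rel = (8, 4),  |v_rel|² = 80
v_rel×d = (8)·(-17) − (4)·(-24) = -40
since m = R²·80 − (-40)²:  R² = (1600 + 4880) / 80 = 81
R = √81 = 9  ⇒  r_B = 9 − 5 = 4

rB=4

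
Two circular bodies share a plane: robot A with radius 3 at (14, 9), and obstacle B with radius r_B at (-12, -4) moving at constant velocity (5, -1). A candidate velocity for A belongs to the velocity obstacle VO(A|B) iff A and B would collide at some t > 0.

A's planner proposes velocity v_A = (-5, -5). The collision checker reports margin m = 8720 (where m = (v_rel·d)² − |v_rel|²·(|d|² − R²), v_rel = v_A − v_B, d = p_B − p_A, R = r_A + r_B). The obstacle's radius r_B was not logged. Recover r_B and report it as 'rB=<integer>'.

m = 8720
d = (-26, -13);  v_rel = (-10, -4),  |v_rel|² = 116
v_rel×d = (-10)·(-13) − (-4)·(-26) = 26
since m = R²·116 − 26²:  R² = (676 + 8720) / 116 = 81
R = √81 = 9  ⇒  r_B = 9 − 3 = 6

rB=6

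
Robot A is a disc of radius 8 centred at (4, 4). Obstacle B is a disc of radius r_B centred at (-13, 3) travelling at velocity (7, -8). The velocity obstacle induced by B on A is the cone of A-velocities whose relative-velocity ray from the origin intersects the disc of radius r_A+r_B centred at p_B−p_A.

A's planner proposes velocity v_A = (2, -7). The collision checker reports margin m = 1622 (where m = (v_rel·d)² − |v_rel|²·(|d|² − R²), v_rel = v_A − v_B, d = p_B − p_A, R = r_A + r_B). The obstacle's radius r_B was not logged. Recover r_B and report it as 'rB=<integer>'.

m = 1622
d = (-17, -1);  v_rel = (-5, 1),  |v_rel|² = 26
v_rel×d = (-5)·(-1) − (1)·(-17) = 22
since m = R²·26 − 22²:  R² = (484 + 1622) / 26 = 81
R = √81 = 9  ⇒  r_B = 9 − 8 = 1

rB=1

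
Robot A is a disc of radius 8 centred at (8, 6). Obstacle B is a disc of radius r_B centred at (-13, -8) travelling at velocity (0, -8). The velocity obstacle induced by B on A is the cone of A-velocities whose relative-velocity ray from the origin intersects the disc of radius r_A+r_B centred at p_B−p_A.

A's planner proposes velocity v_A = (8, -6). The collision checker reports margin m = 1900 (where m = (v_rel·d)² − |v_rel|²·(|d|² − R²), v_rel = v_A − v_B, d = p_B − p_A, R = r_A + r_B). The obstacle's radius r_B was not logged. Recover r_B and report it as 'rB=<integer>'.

m = 1900
d = (-21, -14);  v_rel = (8, 2),  |v_rel|² = 68
v_rel×d = (8)·(-14) − (2)·(-21) = -70
since m = R²·68 − (-70)²:  R² = (4900 + 1900) / 68 = 100
R = √100 = 10  ⇒  r_B = 10 − 8 = 2

rB=2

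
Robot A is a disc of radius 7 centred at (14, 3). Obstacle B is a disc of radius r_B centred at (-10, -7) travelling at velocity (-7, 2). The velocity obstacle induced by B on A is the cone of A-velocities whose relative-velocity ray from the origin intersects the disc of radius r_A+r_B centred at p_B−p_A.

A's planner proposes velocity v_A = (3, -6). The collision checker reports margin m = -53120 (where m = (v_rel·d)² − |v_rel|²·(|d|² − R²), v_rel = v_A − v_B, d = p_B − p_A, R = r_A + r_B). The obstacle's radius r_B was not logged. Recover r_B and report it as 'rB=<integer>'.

m = -53120
d = (-24, -10);  v_rel = (10, -8),  |v_rel|² = 164
v_rel×d = (10)·(-10) − (-8)·(-24) = -292
since m = R²·164 − (-292)²:  R² = (85264 + -53120) / 164 = 196
R = √196 = 14  ⇒  r_B = 14 − 7 = 7

rB=7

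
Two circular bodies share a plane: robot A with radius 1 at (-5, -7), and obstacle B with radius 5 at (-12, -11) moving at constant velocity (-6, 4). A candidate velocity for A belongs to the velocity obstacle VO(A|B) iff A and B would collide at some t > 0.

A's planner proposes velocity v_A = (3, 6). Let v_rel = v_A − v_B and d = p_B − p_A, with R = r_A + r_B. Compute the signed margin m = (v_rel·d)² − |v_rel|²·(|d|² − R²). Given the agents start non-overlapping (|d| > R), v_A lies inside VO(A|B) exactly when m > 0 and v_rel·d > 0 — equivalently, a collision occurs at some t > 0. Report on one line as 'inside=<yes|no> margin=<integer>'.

d = (-7, -4),  |d|² = 65;  R = 1+5 = 6,  c = 65−6² = 29
v_rel = (9, 2),  |v_rel|² = 85;  v_rel·d = (9)·(-7) + (2)·(-4) = -71
85·t² + 142·t + 29 = 0  ⇒  m = (-71)² − 85·29 = 2576
m = 2576 > 0,  v_rel·d = -71 < 0  ⇒  outside

inside=no margin=2576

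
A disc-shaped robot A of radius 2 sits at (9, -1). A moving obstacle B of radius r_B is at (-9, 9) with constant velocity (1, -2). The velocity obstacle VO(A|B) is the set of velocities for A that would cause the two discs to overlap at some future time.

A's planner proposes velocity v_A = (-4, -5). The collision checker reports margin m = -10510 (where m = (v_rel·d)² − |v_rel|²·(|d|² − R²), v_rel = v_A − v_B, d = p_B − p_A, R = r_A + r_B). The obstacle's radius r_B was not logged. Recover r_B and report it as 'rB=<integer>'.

m = -10510
d = (-18, 10);  v_rel = (-5, -3),  |v_rel|² = 34
v_rel×d = (-5)·(10) − (-3)·(-18) = -104
since m = R²·34 − (-104)²:  R² = (10816 + -10510) / 34 = 9
R = √9 = 3  ⇒  r_B = 3 − 2 = 1

rB=1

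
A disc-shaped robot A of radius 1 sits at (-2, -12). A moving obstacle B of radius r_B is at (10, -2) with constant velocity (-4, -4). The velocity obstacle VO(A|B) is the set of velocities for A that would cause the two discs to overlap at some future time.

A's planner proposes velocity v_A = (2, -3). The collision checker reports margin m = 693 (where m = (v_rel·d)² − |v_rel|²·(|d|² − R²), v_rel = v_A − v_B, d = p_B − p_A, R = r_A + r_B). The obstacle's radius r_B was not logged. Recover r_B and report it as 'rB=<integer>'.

m = 693
d = (12, 10);  v_rel = (6, 1),  |v_rel|² = 37
v_rel×d = (6)·(10) − (1)·(12) = 48
since m = R²·37 − 48²:  R² = (2304 + 693) / 37 = 81
R = √81 = 9  ⇒  r_B = 9 − 1 = 8

rB=8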